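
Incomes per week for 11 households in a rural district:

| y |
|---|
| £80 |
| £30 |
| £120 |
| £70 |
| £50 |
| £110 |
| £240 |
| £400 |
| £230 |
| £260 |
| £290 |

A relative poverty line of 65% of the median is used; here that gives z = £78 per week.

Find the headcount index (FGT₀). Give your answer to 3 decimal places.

0.273

3 of the 11 households have income below £78.
H = 3/11 = 0.273.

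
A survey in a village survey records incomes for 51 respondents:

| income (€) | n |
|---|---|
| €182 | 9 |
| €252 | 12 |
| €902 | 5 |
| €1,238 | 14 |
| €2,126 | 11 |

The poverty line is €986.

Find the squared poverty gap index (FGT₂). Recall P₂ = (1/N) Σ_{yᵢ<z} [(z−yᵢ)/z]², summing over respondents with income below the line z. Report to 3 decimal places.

Below z: 9×€182, 12×€252, 5×€902 (q = 26 of N = 51).
Gap ratios (z−y)/z: (986−182)/986 = 0.8154 (×9); (986−252)/986 = 0.7444 (×12); (986−902)/986 = 0.0852 (×5).
Squared: 0.6649 (×9); 0.5542 (×12); 0.0073 (×5).
Sum = 12.670383; P₂ = 12.670383 / 51 = 0.248.

0.248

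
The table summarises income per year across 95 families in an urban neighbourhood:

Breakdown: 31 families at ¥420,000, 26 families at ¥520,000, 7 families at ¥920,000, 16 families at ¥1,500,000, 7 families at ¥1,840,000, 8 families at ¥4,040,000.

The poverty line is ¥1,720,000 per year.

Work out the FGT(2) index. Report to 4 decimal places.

Below z: 31×¥420,000, 26×¥520,000, 7×¥920,000, 16×¥1,500,000 (q = 80 of N = 95).
Shortfall ratios: (1720000−420000)/1720000 = 0.7558 (×31); (1720000−520000)/1720000 = 0.6977 (×26); (1720000−920000)/1720000 = 0.4651 (×7); (1720000−1500000)/1720000 = 0.1279 (×16).
Squared: 0.5713 (×31); 0.4867 (×26); 0.2163 (×7); 0.0164 (×16).
Sum = 32.140481; P₂ = 32.140481 / 95 = 0.3383.

0.3383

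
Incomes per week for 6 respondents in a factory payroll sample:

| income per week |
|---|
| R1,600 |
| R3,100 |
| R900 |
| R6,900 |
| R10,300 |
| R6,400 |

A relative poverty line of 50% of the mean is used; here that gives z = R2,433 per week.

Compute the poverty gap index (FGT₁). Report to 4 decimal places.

0.1621

Below z: R900, R1,600 (q = 2 of N = 6).
Relative gaps: (2433−900)/2433 = 0.6301; (2433−1600)/2433 = 0.3424.
Σ = 0.972462. Dividing by the full population N = 6 gives P₁ = 0.1621.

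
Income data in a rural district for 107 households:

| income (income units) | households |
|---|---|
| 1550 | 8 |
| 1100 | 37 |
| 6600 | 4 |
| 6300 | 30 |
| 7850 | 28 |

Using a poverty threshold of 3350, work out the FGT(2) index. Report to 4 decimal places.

0.1776

Incomes under z: 37×1100, 8×1550 (q = 45 of N = 107).
Gap ratios (z−y)/z: (3350−1100)/3350 = 0.6716 (×37); (3350−1550)/3350 = 0.5373 (×8).
Squared: 0.4511 (×37); 0.2887 (×8).
Sum = 19.000446; P₂ = 19.000446 / 107 = 0.1776.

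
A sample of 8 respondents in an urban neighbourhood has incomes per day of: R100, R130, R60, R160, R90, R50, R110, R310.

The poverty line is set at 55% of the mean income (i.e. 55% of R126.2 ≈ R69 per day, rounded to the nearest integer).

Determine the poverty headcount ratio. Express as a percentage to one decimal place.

25.0%

2 of the 8 respondents have income below R69.
H = 2/8 = 25.0%.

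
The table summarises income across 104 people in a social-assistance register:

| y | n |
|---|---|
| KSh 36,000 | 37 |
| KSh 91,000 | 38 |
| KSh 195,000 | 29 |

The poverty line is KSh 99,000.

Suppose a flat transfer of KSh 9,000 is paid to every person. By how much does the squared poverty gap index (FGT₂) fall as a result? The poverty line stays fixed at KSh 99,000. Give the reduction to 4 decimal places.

0.0406

Before: below the line — 37×KSh 36,000, 38×KSh 91,000; squared poverty gap index (FGT₂) = 0.146458.
After the KSh 9,000 transfer: below the line — 37×KSh 45,000; squared poverty gap index (FGT₂) = 0.105849.
Reduction = 0.146458 − 0.105849 = 0.0406.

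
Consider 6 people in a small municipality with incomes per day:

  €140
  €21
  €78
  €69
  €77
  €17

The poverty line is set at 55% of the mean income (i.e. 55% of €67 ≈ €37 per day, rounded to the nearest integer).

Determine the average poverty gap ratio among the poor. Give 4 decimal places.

0.4865

Poor units: €17, €21 (q = 2 of N = 6).
Relative gaps: 0.5405, 0.4324; sum = 0.972973.
The income-gap ratio divides by q (the poor only): 0.972973 / 2 = 0.4865.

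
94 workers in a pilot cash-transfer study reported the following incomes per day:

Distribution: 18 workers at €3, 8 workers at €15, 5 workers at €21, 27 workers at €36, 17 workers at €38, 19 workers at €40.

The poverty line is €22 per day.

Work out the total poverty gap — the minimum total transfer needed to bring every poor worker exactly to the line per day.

Incomes under z: 18×€3, 8×€15, 5×€21 (q = 31 of N = 94).
Individual gaps: 18×(22−3) = 342; 8×(22−15) = 56; 5×(22−21) = 5.
Aggregate gap = €403.

€403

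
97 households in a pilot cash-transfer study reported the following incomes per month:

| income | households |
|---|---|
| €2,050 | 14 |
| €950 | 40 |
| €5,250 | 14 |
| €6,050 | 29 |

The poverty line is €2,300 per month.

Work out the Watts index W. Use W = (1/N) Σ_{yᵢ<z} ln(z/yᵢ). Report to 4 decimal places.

0.3812

Below z: 40×€950, 14×€2,050 (q = 54 of N = 97).
ln(z/y) terms: ln(2300/950) = 0.8842 (×40); ln(2300/2050) = 0.1151 (×14).
W = 36.979067 / 97 = 0.3812.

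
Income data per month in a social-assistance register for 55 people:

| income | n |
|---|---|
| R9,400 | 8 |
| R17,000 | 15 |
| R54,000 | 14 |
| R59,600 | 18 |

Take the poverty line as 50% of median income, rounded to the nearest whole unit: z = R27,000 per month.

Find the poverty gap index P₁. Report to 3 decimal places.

0.196

Below the line: 8×R9,400, 15×R17,000 (q = 23 of N = 55).
Relative gaps: (27000−9400)/27000 = 0.6519 (×8); (27000−17000)/27000 = 0.3704 (×15).
Sum of shortfalls = 10.770370; P₁ averages over all N: 10.770370 / 55 = 0.196.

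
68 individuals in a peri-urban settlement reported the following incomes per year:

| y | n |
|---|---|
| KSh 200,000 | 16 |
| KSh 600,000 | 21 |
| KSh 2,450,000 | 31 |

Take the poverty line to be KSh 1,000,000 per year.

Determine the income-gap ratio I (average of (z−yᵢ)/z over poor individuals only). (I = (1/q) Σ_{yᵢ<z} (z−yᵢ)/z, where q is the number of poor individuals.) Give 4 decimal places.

0.5730

Below z: 16×KSh 200,000, 21×KSh 600,000 (q = 37 of N = 68).
Relative gaps: 0.8000 (×16), 0.4000 (×21); sum = 21.200000.
I averages over the q = 37 poor units only: 21.200000 / 37 = 0.5730.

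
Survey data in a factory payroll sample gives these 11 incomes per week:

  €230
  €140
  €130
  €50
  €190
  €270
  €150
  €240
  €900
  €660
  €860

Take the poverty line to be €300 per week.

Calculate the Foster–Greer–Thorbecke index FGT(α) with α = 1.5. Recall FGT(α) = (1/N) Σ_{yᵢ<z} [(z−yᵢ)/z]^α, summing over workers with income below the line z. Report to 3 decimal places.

0.217

Below the line: €50, €130, €140, €150, €190, €230, €240, €270 (q = 8 of N = 11).
Normalized shortfalls: (300−50)/300 = 0.8333; (300−130)/300 = 0.5667; (300−140)/300 = 0.5333; (300−150)/300 = 0.5000; (300−190)/300 = 0.3667; (300−230)/300 = 0.2333; (300−240)/300 = 0.2000; (300−270)/300 = 0.1000.
Raised to α = 1.5: 0.76073; 0.42657; 0.38949; 0.35355; 0.22203; 0.11271; 0.08944; 0.03162.
Sum = 2.386146; FGT(1.5) = 2.386146 / 11 = 0.217.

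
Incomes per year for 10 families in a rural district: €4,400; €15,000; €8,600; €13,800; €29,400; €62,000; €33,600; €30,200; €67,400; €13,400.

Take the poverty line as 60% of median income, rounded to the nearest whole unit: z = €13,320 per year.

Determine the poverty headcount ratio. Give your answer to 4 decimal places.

0.2000

2 of the 10 families have income below €13,320.
H = 2/10 = 0.2000.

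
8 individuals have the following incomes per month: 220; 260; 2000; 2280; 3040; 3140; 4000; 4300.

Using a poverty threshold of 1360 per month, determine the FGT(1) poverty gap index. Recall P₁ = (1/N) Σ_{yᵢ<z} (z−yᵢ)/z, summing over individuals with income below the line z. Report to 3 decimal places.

0.206

Below the line: 220, 260 (q = 2 of N = 8).
Normalized shortfalls: (1360−220)/1360 = 0.8382; (1360−260)/1360 = 0.8088.
Σ = 1.647059. Dividing by the full population N = 8 gives P₁ = 0.206.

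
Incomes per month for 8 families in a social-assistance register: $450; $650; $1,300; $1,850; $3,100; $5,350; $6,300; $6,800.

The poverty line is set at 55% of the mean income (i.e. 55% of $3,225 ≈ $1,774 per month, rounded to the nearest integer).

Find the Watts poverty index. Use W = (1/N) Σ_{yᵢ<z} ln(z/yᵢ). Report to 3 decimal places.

0.336

Poor units: $450, $650, $1,300 (q = 3 of N = 8).
Log shortfalls: ln(1774/450) = 1.3717; ln(1774/650) = 1.0040; ln(1774/1300) = 0.3109.
W = 2.686637 / 8 = 0.336.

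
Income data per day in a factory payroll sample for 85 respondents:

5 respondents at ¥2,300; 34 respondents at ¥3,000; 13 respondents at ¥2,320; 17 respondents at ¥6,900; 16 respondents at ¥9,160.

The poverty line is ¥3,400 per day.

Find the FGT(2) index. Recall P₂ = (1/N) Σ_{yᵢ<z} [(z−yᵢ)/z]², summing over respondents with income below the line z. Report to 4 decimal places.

Below the line: 5×¥2,300, 13×¥2,320, 34×¥3,000 (q = 52 of N = 85).
Relative gaps: (3400−2300)/3400 = 0.3235 (×5); (3400−2320)/3400 = 0.3176 (×13); (3400−3000)/3400 = 0.1176 (×34).
Squared: 0.1047 (×5); 0.1009 (×13); 0.0138 (×34).
Sum = 2.305640; P₂ = 2.305640 / 85 = 0.0271.

0.0271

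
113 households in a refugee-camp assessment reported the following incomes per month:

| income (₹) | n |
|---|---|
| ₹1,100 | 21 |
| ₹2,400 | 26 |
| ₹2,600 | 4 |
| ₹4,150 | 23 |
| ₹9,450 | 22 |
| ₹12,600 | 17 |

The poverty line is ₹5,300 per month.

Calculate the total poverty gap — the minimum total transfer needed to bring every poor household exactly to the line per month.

Incomes under z: 21×₹1,100, 26×₹2,400, 4×₹2,600, 23×₹4,150 (q = 74 of N = 113).
Individual gaps: 21×(5300−1100) = 88200; 26×(5300−2400) = 75400; 4×(5300−2600) = 10800; 23×(5300−4150) = 26450.
Aggregate gap = ₹200,850.

₹200,850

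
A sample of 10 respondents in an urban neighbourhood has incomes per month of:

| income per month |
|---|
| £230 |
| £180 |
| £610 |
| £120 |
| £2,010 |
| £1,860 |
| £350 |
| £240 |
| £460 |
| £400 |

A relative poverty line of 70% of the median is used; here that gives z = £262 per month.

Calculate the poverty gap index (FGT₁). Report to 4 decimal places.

Below the line: £120, £180, £230, £240 (q = 4 of N = 10).
Shortfall ratios: (262−120)/262 = 0.5420; (262−180)/262 = 0.3130; (262−230)/262 = 0.1221; (262−240)/262 = 0.0840.
Σ = 1.061069. Dividing by the full population N = 10 gives P₁ = 0.1061.

0.1061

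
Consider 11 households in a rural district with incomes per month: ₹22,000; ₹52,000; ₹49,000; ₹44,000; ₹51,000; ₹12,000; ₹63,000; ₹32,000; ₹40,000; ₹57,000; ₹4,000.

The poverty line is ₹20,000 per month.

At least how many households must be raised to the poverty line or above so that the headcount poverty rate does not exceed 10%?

Currently q = 2 of N = 11 are below the line (H = 0.182).
A headcount ratio of at most 10% allows at most ⌊0.10 × 11⌋ = 1 poor households.
So at least 2 − 1 = 1 must be lifted.

1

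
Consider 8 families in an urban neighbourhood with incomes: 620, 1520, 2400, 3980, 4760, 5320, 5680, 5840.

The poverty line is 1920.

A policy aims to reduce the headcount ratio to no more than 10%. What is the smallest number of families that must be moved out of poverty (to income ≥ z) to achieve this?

2

Currently q = 2 of N = 8 are below the line (H = 0.250).
A headcount ratio of at most 10% allows at most ⌊0.10 × 8⌋ = 0 poor families.
So at least 2 − 0 = 2 must be lifted.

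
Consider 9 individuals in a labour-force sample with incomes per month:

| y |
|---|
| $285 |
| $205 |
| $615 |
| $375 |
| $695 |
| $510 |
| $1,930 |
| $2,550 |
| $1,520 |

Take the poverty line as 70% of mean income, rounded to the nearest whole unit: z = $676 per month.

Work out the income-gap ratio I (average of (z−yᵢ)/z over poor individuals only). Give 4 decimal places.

0.4112

Poor units: $205, $285, $375, $510, $615 (q = 5 of N = 9).
Shortfall ratios (z−y)/z: 0.6967, 0.5784, 0.4453, 0.2456, 0.0902; sum = 2.056213.
I averages over the q = 5 poor units only: 2.056213 / 5 = 0.4112.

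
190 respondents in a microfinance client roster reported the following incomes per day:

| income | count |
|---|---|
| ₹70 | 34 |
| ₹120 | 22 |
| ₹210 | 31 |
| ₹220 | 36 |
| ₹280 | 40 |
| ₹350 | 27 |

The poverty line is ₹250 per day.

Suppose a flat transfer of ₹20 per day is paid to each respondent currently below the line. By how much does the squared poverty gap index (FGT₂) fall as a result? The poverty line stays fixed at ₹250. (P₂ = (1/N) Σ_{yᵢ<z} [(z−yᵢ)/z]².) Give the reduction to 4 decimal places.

0.0339

Before: below the line — 34×₹70, 22×₹120, 31×₹210, 36×₹220; squared poverty gap index (FGT₂) = 0.130981.
After the ₹20 transfer: below the line — 34×₹90, 22×₹140, 31×₹230, 36×₹240; squared poverty gap index (FGT₂) = 0.097061.
Reduction = 0.130981 − 0.097061 = 0.0339.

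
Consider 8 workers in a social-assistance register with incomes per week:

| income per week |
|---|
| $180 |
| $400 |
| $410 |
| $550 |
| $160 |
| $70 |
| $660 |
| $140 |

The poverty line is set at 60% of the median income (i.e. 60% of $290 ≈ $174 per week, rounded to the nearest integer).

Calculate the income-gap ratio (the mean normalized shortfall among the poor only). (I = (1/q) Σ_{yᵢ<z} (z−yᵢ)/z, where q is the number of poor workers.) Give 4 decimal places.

Below z: $70, $140, $160 (q = 3 of N = 8).
Relative gaps: 0.5977, 0.1954, 0.0805; sum = 0.873563.
The income-gap ratio divides by q (the poor only): 0.873563 / 3 = 0.2912.

0.2912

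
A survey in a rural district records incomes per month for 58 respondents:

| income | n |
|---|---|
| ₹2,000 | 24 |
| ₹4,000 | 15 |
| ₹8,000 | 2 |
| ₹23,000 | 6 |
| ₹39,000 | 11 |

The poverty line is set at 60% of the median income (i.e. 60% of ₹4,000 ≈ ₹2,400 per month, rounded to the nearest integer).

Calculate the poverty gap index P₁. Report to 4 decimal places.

0.0690

Below the line: 24×₹2,000 (q = 24 of N = 58).
Normalized shortfalls: (2400−2000)/2400 = 0.1667 (×24).
Σ = 4.000000. Dividing by the full population N = 58 gives P₁ = 0.0690.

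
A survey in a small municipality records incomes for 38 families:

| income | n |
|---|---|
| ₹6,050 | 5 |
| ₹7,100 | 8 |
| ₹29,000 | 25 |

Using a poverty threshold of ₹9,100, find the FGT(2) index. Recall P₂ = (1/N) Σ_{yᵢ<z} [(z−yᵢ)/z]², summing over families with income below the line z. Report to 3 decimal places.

0.025

Incomes under z: 5×₹6,050, 8×₹7,100 (q = 13 of N = 38).
Shortfall ratios: (9100−6050)/9100 = 0.3352 (×5); (9100−7100)/9100 = 0.2198 (×8).
Squared: 0.1123 (×5); 0.0483 (×8).
Sum = 0.948104; P₂ = 0.948104 / 38 = 0.025.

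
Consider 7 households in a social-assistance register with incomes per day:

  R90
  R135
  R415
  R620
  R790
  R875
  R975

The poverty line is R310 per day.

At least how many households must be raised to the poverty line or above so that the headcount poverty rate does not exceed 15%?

1

2 of the 7 households are poor, so H = 2/7 = 0.286.
A headcount ratio of at most 15% allows at most ⌊0.15 × 7⌋ = 1 poor households.
So at least 2 − 1 = 1 must be lifted.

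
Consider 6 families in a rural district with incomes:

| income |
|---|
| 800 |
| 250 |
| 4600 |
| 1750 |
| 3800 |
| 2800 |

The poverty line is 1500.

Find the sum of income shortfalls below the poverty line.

1950

Below the line: 250, 800 (q = 2 of N = 6).
Individual gaps: 1500−250 = 1250; 1500−800 = 700.
Aggregate gap = 1950.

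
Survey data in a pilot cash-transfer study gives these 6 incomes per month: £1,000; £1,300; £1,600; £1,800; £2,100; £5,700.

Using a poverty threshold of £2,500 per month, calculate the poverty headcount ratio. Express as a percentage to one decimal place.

5 of the 6 respondents have income below £2,500.
H = 5/6 = 83.3%.

83.3%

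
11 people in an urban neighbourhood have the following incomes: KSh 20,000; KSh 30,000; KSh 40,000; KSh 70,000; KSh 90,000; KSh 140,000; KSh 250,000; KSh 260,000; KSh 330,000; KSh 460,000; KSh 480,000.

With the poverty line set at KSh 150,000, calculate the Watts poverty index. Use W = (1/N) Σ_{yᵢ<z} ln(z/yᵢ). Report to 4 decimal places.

Below the line: KSh 20,000, KSh 30,000, KSh 40,000, KSh 70,000, KSh 90,000, KSh 140,000 (q = 6 of N = 11).
ln(z/y) terms: ln(150000/20000) = 2.0149; ln(150000/30000) = 1.6094; ln(150000/40000) = 1.3218; ln(150000/70000) = 0.7621; ln(150000/90000) = 0.5108; ln(150000/140000) = 0.0690.
W = 6.288055 / 11 = 0.5716.

0.5716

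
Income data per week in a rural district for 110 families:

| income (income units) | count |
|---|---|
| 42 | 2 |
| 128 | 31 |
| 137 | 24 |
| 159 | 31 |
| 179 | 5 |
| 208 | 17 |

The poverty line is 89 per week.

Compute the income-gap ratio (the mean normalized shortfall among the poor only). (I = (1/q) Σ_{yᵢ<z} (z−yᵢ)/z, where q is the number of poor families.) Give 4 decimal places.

0.5281

Poor units: 2×42 (q = 2 of N = 110).
Shortfall ratios (z−y)/z: 0.5281 (×2); sum = 1.056180.
The income-gap ratio divides by q (the poor only): 1.056180 / 2 = 0.5281.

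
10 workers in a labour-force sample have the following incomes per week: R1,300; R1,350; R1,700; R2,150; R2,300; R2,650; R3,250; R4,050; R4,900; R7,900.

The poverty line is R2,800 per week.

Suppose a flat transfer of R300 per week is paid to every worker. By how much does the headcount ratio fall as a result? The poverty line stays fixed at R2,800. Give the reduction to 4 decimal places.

Before: below the line — R1,300, R1,350, R1,700, R2,150, R2,300, R2,650; headcount ratio = 0.600000.
After the R300 transfer: below the line — R1,600, R1,650, R2,000, R2,450, R2,600; headcount ratio = 0.500000.
Reduction = 0.600000 − 0.500000 = 0.1000.

0.1000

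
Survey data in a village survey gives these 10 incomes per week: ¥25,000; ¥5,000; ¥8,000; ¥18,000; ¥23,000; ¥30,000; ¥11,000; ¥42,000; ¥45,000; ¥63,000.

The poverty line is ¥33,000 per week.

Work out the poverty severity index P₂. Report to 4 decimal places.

0.2104

Below the line: ¥5,000, ¥8,000, ¥11,000, ¥18,000, ¥23,000, ¥25,000, ¥30,000 (q = 7 of N = 10).
Shortfall ratios: (33000−5000)/33000 = 0.8485; (33000−8000)/33000 = 0.7576; (33000−11000)/33000 = 0.6667; (33000−18000)/33000 = 0.4545; (33000−23000)/33000 = 0.3030; (33000−25000)/33000 = 0.2424; (33000−30000)/33000 = 0.0909.
Squared: 0.7199; 0.5739; 0.4444; 0.2066; 0.0918; 0.0588; 0.0083.
Sum = 2.103765; P₂ = 2.103765 / 10 = 0.2104.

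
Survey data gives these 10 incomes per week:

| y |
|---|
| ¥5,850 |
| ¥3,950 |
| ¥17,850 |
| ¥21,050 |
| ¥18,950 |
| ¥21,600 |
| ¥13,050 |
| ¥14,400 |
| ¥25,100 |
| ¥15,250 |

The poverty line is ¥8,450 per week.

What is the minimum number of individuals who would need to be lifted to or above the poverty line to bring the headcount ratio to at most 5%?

2

Currently q = 2 of N = 10 are below the line (H = 0.200).
A headcount ratio of at most 5% allows at most ⌊0.05 × 10⌋ = 0 poor individuals.
So at least 2 − 0 = 2 must be lifted.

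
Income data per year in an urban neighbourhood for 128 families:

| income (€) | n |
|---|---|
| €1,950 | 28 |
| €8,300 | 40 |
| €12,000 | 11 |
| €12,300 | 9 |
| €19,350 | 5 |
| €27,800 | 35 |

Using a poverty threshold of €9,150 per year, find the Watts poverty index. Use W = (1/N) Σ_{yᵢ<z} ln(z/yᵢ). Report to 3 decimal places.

Poor units: 28×€1,950, 40×€8,300 (q = 68 of N = 128).
Log shortfalls: ln(9150/1950) = 1.5459 (×28); ln(9150/8300) = 0.0975 (×40).
W = 47.185821 / 128 = 0.369.

0.369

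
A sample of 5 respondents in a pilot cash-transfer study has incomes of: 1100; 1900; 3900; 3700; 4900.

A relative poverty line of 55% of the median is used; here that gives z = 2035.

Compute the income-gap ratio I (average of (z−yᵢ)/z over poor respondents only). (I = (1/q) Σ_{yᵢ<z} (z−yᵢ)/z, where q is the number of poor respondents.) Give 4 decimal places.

Incomes under z: 1100, 1900 (q = 2 of N = 5).
Relative gaps: 0.4595, 0.0663; sum = 0.525799.
The income-gap ratio divides by q (the poor only): 0.525799 / 2 = 0.2629.

0.2629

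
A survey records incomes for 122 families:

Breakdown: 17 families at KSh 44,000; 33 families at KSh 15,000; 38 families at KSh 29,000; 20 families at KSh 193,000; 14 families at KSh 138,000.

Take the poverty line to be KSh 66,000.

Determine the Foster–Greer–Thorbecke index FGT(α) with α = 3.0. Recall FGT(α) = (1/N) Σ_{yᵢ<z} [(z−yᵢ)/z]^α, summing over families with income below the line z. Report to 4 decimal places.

0.1848

Below the line: 33×KSh 15,000, 38×KSh 29,000, 17×KSh 44,000 (q = 88 of N = 122).
Relative gaps: (66000−15000)/66000 = 0.7727 (×33); (66000−29000)/66000 = 0.5606 (×38); (66000−44000)/66000 = 0.3333 (×17).
Raised to α = 3.0: 0.46140 (×33); 0.17619 (×38); 0.03704 (×17).
Sum = 22.550968; FGT(3.0) = 22.550968 / 122 = 0.1848.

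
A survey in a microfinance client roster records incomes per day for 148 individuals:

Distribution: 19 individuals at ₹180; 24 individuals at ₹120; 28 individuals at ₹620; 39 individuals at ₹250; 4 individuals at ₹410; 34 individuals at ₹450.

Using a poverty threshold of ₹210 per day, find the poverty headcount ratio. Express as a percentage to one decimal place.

29.1%

43 of the 148 individuals have income below ₹210.
H = 43/148 = 29.1%.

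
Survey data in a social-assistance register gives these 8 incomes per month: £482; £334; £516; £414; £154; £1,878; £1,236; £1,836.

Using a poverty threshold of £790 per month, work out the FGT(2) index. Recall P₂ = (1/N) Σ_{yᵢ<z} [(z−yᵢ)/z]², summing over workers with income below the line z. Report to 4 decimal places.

0.1850

Poor units: £154, £334, £414, £482, £516 (q = 5 of N = 8).
Relative gaps: (790−154)/790 = 0.8051; (790−334)/790 = 0.5772; (790−414)/790 = 0.4759; (790−482)/790 = 0.3899; (790−516)/790 = 0.3468.
Squared: 0.6481; 0.3332; 0.2265; 0.1520; 0.1203.
Sum = 1.480128; P₂ = 1.480128 / 8 = 0.1850.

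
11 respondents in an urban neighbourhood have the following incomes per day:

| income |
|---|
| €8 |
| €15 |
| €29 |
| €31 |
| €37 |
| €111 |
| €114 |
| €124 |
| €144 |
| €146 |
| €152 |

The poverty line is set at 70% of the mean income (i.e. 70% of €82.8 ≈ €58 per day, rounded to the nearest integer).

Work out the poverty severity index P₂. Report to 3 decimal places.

0.172

Below z: €8, €15, €29, €31, €37 (q = 5 of N = 11).
Relative gaps: (58−8)/58 = 0.8621; (58−15)/58 = 0.7414; (58−29)/58 = 0.5000; (58−31)/58 = 0.4655; (58−37)/58 = 0.3621.
Squared: 0.7432; 0.5496; 0.2500; 0.2167; 0.1311.
Sum = 1.890606; P₂ = 1.890606 / 11 = 0.172.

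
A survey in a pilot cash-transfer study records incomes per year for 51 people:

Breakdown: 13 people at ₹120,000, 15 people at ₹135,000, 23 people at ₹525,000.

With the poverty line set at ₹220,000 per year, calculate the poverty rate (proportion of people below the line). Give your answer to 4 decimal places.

0.5490

28 of the 51 people have income below ₹220,000.
H = 28/51 = 0.5490.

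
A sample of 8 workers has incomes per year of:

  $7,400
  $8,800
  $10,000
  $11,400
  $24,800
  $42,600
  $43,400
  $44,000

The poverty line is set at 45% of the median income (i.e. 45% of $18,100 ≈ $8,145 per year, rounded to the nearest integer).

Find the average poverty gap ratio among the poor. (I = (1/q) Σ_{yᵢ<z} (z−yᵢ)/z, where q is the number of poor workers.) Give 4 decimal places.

Poor units: $7,400 (q = 1 of N = 8).
Shortfall ratios (z−y)/z: 0.0915; sum = 0.091467.
I averages over the q = 1 poor units only: 0.091467 / 1 = 0.0915.

0.0915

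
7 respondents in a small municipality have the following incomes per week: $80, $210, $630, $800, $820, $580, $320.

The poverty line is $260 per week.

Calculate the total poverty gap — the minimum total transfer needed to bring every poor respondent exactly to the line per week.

Below the line: $80, $210 (q = 2 of N = 7).
Individual gaps: 260−80 = 180; 260−210 = 50.
Aggregate gap = $230.

$230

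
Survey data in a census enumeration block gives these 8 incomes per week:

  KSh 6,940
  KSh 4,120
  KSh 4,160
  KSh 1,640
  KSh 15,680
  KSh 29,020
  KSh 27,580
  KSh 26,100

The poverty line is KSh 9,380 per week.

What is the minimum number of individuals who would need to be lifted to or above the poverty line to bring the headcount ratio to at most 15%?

Currently q = 4 of N = 8 are below the line (H = 0.500).
A headcount ratio of at most 15% allows at most ⌊0.15 × 8⌋ = 1 poor individuals.
So at least 4 − 1 = 3 must be lifted.

3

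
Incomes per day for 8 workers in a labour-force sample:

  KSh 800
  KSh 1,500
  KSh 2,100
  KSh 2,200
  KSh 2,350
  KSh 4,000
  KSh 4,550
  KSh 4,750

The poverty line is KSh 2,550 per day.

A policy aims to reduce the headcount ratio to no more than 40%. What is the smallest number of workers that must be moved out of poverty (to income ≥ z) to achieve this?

5 of the 8 workers are poor, so H = 5/8 = 0.625.
A headcount ratio of at most 40% allows at most ⌊0.40 × 8⌋ = 3 poor workers.
So at least 5 − 3 = 2 must be lifted.

2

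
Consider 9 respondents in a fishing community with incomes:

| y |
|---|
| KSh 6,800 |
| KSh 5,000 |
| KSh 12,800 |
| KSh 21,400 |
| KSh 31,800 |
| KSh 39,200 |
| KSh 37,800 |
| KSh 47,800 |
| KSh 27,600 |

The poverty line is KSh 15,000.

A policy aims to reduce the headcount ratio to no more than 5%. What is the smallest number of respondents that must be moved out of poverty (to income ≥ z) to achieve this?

3

Currently q = 3 of N = 9 are below the line (H = 0.333).
A headcount ratio of at most 5% allows at most ⌊0.05 × 9⌋ = 0 poor respondents.
So at least 3 − 0 = 3 must be lifted.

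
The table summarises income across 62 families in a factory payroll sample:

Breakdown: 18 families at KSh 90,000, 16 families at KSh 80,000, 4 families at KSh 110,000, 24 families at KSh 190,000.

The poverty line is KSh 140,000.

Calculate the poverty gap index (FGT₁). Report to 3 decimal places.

0.228

Incomes under z: 16×KSh 80,000, 18×KSh 90,000, 4×KSh 110,000 (q = 38 of N = 62).
Shortfall ratios: (140000−80000)/140000 = 0.4286 (×16); (140000−90000)/140000 = 0.3571 (×18); (140000−110000)/140000 = 0.2143 (×4).
Σ = 14.142857. Dividing by the full population N = 62 gives P₁ = 0.228.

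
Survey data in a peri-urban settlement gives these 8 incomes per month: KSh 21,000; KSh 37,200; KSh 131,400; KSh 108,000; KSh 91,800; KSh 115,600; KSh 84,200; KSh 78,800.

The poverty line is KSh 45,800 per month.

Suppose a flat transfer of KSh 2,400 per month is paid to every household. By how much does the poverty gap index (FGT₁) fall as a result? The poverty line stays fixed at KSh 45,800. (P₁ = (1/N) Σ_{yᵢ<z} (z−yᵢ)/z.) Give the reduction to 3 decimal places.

Before: below the line — KSh 21,000, KSh 37,200; poverty gap index (FGT₁) = 0.09116.
After the KSh 2,400 transfer: below the line — KSh 23,400, KSh 39,600; poverty gap index (FGT₁) = 0.07806.
Reduction = 0.09116 − 0.07806 = 0.013.

0.013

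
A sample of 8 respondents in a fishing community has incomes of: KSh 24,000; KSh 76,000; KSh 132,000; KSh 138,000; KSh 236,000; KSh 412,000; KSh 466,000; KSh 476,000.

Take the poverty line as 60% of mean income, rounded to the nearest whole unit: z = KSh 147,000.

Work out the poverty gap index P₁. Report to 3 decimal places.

0.185

Incomes under z: KSh 24,000, KSh 76,000, KSh 132,000, KSh 138,000 (q = 4 of N = 8).
Relative gaps: (147000−24000)/147000 = 0.8367; (147000−76000)/147000 = 0.4830; (147000−132000)/147000 = 0.1020; (147000−138000)/147000 = 0.0612.
Σ = 1.482993. Dividing by the full population N = 8 gives P₁ = 0.185.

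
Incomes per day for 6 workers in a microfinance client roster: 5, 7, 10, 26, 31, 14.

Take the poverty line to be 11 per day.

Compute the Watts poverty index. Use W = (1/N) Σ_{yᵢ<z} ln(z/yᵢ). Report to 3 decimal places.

Incomes under z: 5, 7, 10 (q = 3 of N = 6).
Log gaps: ln(11/5) = 0.7885; ln(11/7) = 0.4520; ln(11/10) = 0.0953.
W = 1.335753 / 6 = 0.223.

0.223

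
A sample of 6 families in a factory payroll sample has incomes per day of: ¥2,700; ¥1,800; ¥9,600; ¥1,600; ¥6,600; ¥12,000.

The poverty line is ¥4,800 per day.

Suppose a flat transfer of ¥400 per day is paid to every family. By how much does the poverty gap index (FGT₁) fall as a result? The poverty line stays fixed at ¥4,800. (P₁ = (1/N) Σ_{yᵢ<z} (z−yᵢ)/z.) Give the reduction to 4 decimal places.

0.0417

Before: below the line — ¥1,600, ¥1,800, ¥2,700; poverty gap index (FGT₁) = 0.288194.
After the ¥400 transfer: below the line — ¥2,000, ¥2,200, ¥3,100; poverty gap index (FGT₁) = 0.246528.
Reduction = 0.288194 − 0.246528 = 0.0417.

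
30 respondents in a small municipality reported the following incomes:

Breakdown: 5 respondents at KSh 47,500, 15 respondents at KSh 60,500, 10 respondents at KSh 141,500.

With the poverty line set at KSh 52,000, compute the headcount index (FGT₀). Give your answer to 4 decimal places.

0.1667

5 of the 30 respondents have income below KSh 52,000.
H = 5/30 = 0.1667.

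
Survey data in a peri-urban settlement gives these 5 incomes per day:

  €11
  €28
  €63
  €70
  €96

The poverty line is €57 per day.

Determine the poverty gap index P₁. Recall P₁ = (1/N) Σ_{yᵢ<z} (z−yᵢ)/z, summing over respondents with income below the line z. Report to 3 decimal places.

Below z: €11, €28 (q = 2 of N = 5).
Normalized shortfalls: (57−11)/57 = 0.8070; (57−28)/57 = 0.5088.
Sum of shortfalls = 1.315789; P₁ averages over all N: 1.315789 / 5 = 0.263.

0.263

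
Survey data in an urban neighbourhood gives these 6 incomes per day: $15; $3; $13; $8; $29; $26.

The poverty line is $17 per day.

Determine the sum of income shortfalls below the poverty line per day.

$29

Below the line: $3, $8, $13, $15 (q = 4 of N = 6).
Individual gaps: 17−3 = 14; 17−8 = 9; 17−13 = 4; 17−15 = 2.
Aggregate gap = $29.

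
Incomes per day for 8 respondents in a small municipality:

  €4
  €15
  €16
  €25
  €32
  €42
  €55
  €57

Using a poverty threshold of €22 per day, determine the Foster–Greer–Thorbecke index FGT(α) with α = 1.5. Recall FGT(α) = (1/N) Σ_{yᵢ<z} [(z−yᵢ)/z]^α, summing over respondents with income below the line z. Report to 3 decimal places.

0.133

Incomes under z: €4, €15, €16 (q = 3 of N = 8).
Normalized shortfalls: (22−4)/22 = 0.8182; (22−15)/22 = 0.3182; (22−16)/22 = 0.2727.
Raised to α = 1.5: 0.74007; 0.17948; 0.14243.
Sum = 1.061979; FGT(1.5) = 1.061979 / 8 = 0.133.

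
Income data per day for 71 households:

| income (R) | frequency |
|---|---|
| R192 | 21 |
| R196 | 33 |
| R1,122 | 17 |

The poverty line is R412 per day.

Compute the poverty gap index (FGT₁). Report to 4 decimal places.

Incomes under z: 21×R192, 33×R196 (q = 54 of N = 71).
Gap ratios (z−y)/z: (412−192)/412 = 0.5340 (×21); (412−196)/412 = 0.5243 (×33).
Sum of shortfalls = 28.514563; P₁ averages over all N: 28.514563 / 71 = 0.4016.

0.4016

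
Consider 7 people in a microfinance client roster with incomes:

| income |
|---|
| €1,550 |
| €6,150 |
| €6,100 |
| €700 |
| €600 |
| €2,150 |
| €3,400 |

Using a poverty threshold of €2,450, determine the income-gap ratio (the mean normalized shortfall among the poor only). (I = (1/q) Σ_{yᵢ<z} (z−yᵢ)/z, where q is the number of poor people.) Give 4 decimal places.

0.4898

Below the line: €600, €700, €1,550, €2,150 (q = 4 of N = 7).
Shortfall ratios (z−y)/z: 0.7551, 0.7143, 0.3673, 0.1224; sum = 1.959184.
The income-gap ratio divides by q (the poor only): 1.959184 / 4 = 0.4898.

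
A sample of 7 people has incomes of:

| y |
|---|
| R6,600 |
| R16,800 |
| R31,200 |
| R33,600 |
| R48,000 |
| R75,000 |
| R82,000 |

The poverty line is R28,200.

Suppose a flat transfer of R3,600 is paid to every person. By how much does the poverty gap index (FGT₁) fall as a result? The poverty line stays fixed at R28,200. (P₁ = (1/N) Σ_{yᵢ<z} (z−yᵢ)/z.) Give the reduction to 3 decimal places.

0.036

Before: below the line — R6,600, R16,800; poverty gap index (FGT₁) = 0.16717.
After the R3,600 transfer: below the line — R10,200, R20,400; poverty gap index (FGT₁) = 0.13070.
Reduction = 0.16717 − 0.13070 = 0.036.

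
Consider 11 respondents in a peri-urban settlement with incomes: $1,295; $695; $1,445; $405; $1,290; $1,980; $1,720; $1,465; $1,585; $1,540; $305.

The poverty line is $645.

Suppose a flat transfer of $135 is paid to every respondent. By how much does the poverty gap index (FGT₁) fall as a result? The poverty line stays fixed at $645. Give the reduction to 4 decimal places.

Before: below the line — $305, $405; poverty gap index (FGT₁) = 0.081748.
After the $135 transfer: below the line — $440, $540; poverty gap index (FGT₁) = 0.043693.
Reduction = 0.081748 − 0.043693 = 0.0381.

0.0381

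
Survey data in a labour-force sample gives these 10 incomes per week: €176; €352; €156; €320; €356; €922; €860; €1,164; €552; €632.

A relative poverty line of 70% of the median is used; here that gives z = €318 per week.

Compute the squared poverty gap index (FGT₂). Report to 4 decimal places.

0.0459

Below z: €156, €176 (q = 2 of N = 10).
Gap ratios (z−y)/z: (318−156)/318 = 0.5094; (318−176)/318 = 0.4465.
Squared: 0.2595; 0.1994.
Sum = 0.458922; P₂ = 0.458922 / 10 = 0.0459.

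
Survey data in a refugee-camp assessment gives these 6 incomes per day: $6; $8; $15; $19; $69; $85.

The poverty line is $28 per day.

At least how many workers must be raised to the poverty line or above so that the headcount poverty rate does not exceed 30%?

4 of the 6 workers are poor, so H = 4/6 = 0.667.
A headcount ratio of at most 30% allows at most ⌊0.30 × 6⌋ = 1 poor workers.
So at least 4 − 1 = 3 must be lifted.

3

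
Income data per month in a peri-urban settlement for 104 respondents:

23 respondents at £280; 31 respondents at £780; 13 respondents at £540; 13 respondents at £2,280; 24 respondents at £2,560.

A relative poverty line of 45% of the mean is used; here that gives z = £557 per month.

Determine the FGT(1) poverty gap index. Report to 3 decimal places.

Incomes under z: 23×£280, 13×£540 (q = 36 of N = 104).
Relative gaps: (557−280)/557 = 0.4973 (×23); (557−540)/557 = 0.0305 (×13).
Σ = 11.834829. Dividing by the full population N = 104 gives P₁ = 0.114.

0.114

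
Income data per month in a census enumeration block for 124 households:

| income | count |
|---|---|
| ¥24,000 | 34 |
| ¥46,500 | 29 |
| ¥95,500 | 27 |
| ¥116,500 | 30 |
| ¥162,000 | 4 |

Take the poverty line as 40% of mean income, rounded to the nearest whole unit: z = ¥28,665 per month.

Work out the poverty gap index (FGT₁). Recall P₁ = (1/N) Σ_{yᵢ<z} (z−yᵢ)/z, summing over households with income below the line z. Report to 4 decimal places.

0.0446

Incomes under z: 34×¥24,000 (q = 34 of N = 124).
Gap ratios (z−y)/z: (28665−24000)/28665 = 0.1627 (×34).
Σ = 5.533229. Dividing by the full population N = 124 gives P₁ = 0.0446.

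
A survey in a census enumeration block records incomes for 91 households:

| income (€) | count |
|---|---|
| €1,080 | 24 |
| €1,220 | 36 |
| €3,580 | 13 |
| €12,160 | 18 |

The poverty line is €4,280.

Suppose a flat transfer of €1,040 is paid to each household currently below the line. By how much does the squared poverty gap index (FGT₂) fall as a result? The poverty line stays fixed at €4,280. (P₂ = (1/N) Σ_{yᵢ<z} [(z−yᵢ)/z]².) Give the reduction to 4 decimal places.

Before: below the line — 24×€1,080, 36×€1,220, 13×€3,580; squared poverty gap index (FGT₂) = 0.353466.
After the €1,040 transfer: below the line — 24×€2,120, 36×€2,260; squared poverty gap index (FGT₂) = 0.155293.
Reduction = 0.353466 − 0.155293 = 0.1982.

0.1982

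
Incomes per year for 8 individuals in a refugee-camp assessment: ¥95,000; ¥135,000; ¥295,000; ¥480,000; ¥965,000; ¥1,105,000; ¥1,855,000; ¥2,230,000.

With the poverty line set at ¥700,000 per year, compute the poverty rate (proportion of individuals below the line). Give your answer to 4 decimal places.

4 of the 8 individuals have income below ¥700,000.
H = 4/8 = 0.5000.

0.5000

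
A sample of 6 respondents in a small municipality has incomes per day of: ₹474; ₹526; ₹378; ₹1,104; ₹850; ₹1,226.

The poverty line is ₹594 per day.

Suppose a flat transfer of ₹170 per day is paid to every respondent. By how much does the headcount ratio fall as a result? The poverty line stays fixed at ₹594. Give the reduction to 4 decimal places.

Before: below the line — ₹378, ₹474, ₹526; headcount ratio = 0.500000.
After the ₹170 transfer: below the line — ₹548; headcount ratio = 0.166667.
Reduction = 0.500000 − 0.166667 = 0.3333.

0.3333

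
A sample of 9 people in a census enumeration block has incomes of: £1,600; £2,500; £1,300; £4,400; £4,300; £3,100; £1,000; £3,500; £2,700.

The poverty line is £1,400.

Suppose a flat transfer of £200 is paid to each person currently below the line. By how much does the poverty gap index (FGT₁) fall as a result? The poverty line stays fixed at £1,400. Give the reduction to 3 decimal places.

Before: below the line — £1,000, £1,300; poverty gap index (FGT₁) = 0.03968.
After the £200 transfer: below the line — £1,200; poverty gap index (FGT₁) = 0.01587.
Reduction = 0.03968 − 0.01587 = 0.024.

0.024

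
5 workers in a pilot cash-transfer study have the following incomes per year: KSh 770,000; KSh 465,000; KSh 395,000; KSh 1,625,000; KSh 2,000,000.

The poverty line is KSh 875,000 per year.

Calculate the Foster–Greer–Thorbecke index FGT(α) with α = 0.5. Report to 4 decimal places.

0.3543

Below z: KSh 395,000, KSh 465,000, KSh 770,000 (q = 3 of N = 5).
Gap ratios (z−y)/z: (875000−395000)/875000 = 0.5486; (875000−465000)/875000 = 0.4686; (875000−770000)/875000 = 0.1200.
Raised to α = 0.5: 0.74066; 0.68452; 0.34641.
Sum = 1.771589; FGT(0.5) = 1.771589 / 5 = 0.3543.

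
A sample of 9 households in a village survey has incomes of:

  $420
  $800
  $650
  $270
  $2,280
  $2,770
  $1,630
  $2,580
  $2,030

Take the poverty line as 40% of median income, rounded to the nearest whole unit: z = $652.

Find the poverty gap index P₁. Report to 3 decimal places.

0.105

Poor units: $270, $420, $650 (q = 3 of N = 9).
Normalized shortfalls: (652−270)/652 = 0.5859; (652−420)/652 = 0.3558; (652−650)/652 = 0.0031.
Σ = 0.944785. Dividing by the full population N = 9 gives P₁ = 0.105.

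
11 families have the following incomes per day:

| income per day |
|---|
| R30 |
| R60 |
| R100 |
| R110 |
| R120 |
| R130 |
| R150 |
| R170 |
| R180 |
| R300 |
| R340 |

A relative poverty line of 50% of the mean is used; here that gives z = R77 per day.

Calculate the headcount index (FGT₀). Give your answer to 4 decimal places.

2 of the 11 families have income below R77.
H = 2/11 = 0.1818.

0.1818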